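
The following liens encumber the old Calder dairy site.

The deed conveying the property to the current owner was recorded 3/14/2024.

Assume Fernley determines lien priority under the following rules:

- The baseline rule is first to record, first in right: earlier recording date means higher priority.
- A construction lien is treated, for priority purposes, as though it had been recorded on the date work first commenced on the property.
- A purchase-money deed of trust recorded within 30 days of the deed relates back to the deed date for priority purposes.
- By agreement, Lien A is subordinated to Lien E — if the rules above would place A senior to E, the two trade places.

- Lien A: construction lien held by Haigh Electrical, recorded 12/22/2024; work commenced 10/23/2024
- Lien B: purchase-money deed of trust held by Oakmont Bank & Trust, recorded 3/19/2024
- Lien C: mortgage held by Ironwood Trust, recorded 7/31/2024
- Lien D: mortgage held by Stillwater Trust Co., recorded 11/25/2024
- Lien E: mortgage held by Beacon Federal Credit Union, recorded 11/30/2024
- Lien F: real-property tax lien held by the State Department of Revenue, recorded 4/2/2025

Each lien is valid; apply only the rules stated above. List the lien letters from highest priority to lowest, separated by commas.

B, C, E, D, A, F

Adjusting effective dates: A's effective date is 10/23/2024, when work began; B relates back to the deed date 3/14/2024.
By effective date: B (3/14/2024), C (7/31/2024), A (10/23/2024), D (11/25/2024), E (11/30/2024), F (4/2/2025).
A would otherwise be senior to E, so under the subordination agreement A and E exchange positions.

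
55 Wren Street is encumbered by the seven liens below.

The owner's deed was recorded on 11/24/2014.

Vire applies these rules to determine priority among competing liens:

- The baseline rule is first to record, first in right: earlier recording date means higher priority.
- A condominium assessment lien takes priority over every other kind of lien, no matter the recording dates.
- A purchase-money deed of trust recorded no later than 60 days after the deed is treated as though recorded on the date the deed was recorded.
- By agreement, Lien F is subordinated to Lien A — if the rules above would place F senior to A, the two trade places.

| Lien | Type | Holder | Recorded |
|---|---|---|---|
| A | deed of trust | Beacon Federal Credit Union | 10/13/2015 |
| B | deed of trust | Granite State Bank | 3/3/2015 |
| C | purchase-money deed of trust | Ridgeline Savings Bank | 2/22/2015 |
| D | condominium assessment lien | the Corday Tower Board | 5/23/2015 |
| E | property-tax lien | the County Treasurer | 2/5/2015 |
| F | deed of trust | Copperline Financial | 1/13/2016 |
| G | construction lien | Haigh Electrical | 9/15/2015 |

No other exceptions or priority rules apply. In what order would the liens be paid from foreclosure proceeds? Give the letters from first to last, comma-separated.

D, E, C, B, G, A, F

Adjusting effective dates: C missed the 60-day window (90 days after the deed), so its recording date stands.
D is a condominium assessment lien and takes priority over every other lien.
Among the remaining liens, by effective date: E (2/5/2015), C (2/22/2015), B (3/3/2015), G (9/15/2015), A (10/13/2015), F (1/13/2016).
F already ranks below A; the subordination has no effect.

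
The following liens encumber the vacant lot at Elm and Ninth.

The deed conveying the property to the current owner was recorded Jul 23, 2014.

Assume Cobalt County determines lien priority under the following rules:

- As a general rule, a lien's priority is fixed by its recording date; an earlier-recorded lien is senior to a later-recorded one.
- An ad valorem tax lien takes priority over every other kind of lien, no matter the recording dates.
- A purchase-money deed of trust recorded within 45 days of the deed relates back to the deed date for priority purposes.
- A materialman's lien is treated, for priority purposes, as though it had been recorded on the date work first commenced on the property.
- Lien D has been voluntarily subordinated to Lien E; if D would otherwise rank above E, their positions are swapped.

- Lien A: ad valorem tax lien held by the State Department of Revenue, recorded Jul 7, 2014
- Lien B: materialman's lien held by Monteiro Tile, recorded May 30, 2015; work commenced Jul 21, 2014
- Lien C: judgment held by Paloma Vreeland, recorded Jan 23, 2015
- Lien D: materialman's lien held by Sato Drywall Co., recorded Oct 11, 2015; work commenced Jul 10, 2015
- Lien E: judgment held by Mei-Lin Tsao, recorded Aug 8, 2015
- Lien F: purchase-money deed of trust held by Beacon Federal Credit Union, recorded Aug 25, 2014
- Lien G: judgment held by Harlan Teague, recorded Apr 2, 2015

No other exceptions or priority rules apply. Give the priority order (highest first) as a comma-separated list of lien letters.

Adjusting effective dates: B is treated as recorded Jul 21, 2014, the work-commencement date; D's effective date is Jul 10, 2015, when work began; F's effective date is the deed date, Jul 23, 2014.
A is an ad valorem tax lien, so it outranks all other liens regardless of date.
Among the remaining liens, by effective date: B (Jul 21, 2014), F (Jul 23, 2014), C (Jan 23, 2015), G (Apr 2, 2015), D (Jul 10, 2015), E (Aug 8, 2015).
D is senior to E before the subordination, so the two trade places.

A, B, F, C, G, E, D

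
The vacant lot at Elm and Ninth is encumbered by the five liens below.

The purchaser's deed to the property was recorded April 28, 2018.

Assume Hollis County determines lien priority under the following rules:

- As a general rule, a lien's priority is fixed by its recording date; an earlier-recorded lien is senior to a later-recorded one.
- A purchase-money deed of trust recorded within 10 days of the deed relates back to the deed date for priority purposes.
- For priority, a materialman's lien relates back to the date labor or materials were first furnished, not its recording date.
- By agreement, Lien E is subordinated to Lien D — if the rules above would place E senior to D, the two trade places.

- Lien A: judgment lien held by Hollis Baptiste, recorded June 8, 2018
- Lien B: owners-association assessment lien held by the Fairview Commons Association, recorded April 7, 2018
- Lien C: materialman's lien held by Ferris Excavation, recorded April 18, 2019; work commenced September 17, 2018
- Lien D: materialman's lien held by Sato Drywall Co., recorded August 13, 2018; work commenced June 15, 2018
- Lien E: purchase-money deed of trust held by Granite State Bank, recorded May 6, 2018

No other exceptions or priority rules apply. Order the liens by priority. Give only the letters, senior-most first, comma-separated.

B, D, A, E, C

Effective dates: C's effective date is September 17, 2018, when work began; D's effective date is June 15, 2018, when work began; E was recorded within the 10-day window, so its effective date is the deed date April 28, 2018.
Ordering by effective date: B (April 7, 2018), E (April 28, 2018), A (June 8, 2018), D (June 15, 2018), C (September 17, 2018).
The subordination applies — E was senior to D — so E and D swap.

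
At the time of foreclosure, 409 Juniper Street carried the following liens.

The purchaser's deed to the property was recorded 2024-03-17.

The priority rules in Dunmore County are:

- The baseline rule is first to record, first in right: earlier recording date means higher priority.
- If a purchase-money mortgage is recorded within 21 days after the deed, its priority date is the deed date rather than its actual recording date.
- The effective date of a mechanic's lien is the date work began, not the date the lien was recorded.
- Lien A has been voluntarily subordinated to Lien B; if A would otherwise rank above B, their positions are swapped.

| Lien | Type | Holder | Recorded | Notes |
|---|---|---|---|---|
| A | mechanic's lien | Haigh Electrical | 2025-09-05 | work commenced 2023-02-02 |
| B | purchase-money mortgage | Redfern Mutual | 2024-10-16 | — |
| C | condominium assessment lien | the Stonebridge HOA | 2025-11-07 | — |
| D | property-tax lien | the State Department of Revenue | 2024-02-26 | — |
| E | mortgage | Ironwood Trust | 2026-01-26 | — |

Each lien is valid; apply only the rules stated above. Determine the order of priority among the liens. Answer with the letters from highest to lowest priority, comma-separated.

Adjusting effective dates: A is treated as recorded 2023-02-02, the work-commencement date; B was recorded 213 days after the deed, outside the 21-day window, so it keeps its recording date.
Sorted by effective date: A (2023-02-02), D (2024-02-26), B (2024-10-16), C (2025-11-07), E (2026-01-26).
A would otherwise be senior to B, so under the subordination agreement A and B exchange positions.

B, D, A, C, E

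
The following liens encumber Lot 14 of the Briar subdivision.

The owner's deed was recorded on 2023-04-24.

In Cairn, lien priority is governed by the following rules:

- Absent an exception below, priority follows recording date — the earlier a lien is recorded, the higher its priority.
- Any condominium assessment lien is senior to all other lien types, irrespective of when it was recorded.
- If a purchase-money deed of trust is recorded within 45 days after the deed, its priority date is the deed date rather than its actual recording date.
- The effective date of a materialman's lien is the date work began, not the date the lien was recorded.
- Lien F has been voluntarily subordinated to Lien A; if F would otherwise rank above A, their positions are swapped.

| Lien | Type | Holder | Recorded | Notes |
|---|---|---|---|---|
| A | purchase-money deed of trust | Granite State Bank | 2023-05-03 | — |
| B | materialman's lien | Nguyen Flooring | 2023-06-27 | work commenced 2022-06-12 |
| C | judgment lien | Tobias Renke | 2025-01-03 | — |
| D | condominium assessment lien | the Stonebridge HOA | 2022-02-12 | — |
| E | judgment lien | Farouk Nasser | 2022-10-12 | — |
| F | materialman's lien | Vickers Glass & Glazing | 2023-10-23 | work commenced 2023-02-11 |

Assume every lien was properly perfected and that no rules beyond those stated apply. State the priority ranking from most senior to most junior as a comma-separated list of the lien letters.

D, B, E, A, F, C

Effective dates after the stated exceptions: A's effective date is the deed date, 2023-04-24; B is treated as recorded 2022-06-12, the work-commencement date; F relates back to 2023-02-11 (work commenced).
D is a condominium assessment lien and takes priority over every other lien.
Among the remaining liens, by effective date: B (2022-06-12), E (2022-10-12), F (2023-02-11), A (2023-04-24), C (2025-01-03).
F would otherwise be senior to A, so under the subordination agreement F and A exchange positions.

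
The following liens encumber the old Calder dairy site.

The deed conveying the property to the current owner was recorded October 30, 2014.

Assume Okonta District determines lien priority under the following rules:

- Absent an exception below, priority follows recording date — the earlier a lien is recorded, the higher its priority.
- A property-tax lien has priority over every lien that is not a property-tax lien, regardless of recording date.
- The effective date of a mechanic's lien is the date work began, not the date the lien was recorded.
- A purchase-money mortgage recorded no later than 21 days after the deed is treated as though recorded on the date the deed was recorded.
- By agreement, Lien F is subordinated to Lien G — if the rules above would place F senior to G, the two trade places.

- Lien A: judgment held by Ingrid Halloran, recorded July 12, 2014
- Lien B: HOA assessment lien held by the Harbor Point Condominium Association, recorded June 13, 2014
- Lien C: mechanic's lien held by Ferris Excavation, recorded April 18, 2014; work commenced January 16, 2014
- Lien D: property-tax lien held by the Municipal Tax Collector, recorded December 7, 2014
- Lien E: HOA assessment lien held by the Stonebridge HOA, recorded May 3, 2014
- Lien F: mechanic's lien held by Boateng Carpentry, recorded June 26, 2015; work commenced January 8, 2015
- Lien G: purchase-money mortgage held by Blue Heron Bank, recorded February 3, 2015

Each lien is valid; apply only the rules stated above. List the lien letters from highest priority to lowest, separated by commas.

Effective dates after the stated exceptions: C relates back to January 16, 2014 (work commenced); F's effective date is January 8, 2015, when work began; G was recorded 96 days after the deed — beyond 21 days — so no relation-back applies.
As a property-tax lien, D is senior to every other lien.
Remaining liens by effective date: C (January 16, 2014), E (May 3, 2014), B (June 13, 2014), A (July 12, 2014), F (January 8, 2015), G (February 3, 2015).
F is senior to G before the subordination, so the two trade places.

D, C, E, B, A, G, F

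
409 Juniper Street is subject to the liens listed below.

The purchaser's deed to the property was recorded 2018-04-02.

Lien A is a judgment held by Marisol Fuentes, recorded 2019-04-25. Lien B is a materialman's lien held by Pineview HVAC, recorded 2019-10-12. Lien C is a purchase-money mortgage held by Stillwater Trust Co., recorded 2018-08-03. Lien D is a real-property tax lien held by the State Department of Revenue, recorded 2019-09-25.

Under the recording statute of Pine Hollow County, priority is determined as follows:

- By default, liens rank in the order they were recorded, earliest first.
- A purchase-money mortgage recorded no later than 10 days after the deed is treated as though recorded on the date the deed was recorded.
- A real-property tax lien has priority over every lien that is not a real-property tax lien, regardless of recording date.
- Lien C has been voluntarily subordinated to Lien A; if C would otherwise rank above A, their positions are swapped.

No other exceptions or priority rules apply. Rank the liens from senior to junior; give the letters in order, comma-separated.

Effective dates: C was recorded 123 days after the deed, outside the 10-day window, so it keeps its recording date.
D is a real-property tax lien and takes priority over every other lien.
The other liens, earliest effective date first: C (2018-08-03), A (2019-04-25), B (2019-10-12).
Because C would otherwise rank above A, the subordination swaps them.

D, A, C, B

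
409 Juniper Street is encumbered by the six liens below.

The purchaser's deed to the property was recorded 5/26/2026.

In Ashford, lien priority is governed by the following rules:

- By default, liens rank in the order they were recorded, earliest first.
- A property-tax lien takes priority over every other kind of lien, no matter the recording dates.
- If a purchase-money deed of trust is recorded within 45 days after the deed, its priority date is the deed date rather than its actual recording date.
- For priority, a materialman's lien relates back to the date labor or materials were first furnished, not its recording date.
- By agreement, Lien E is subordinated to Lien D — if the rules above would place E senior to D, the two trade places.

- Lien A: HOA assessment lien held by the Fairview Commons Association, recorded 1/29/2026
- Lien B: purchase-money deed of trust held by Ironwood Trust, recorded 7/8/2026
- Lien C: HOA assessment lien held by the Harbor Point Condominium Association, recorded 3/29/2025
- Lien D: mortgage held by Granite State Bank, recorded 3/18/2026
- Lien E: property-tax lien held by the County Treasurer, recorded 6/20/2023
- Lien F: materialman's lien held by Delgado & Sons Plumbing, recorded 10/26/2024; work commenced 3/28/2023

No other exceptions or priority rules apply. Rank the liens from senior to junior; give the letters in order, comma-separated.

Effective dates: B relates back to the deed date 5/26/2026; F relates back to 3/28/2023 (work commenced).
E is a property-tax lien, so it outranks all other liens regardless of date.
Remaining liens by effective date: F (3/28/2023), C (3/29/2025), A (1/29/2026), D (3/18/2026), B (5/26/2026).
E is senior to D before the subordination, so the two trade places.

D, F, C, A, E, B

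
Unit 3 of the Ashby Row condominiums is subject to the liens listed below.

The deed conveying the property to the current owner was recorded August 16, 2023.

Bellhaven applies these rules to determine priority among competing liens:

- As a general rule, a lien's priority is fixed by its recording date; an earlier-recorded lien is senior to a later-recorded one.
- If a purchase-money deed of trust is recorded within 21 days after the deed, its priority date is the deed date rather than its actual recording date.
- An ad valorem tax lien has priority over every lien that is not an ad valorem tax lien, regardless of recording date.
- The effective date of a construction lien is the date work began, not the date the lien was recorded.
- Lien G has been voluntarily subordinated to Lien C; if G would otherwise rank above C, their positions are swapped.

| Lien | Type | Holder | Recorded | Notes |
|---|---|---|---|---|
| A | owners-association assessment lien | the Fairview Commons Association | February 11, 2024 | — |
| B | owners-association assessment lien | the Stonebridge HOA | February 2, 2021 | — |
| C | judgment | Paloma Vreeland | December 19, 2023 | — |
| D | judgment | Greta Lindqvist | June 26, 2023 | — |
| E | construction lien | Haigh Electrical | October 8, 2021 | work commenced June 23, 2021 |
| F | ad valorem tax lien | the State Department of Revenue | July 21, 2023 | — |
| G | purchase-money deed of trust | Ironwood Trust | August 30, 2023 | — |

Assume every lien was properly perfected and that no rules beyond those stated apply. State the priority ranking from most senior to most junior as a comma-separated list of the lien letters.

F, B, E, D, C, G, A

Effective dates after the stated exceptions: E is treated as recorded June 23, 2021, the work-commencement date; G relates back to the deed date August 16, 2023.
F is an ad valorem tax lien, so it outranks all other liens regardless of date.
The other liens, earliest effective date first: B (February 2, 2021), E (June 23, 2021), D (June 26, 2023), G (August 16, 2023), C (December 19, 2023), A (February 11, 2024).
G would otherwise be senior to C, so under the subordination agreement G and C exchange positions.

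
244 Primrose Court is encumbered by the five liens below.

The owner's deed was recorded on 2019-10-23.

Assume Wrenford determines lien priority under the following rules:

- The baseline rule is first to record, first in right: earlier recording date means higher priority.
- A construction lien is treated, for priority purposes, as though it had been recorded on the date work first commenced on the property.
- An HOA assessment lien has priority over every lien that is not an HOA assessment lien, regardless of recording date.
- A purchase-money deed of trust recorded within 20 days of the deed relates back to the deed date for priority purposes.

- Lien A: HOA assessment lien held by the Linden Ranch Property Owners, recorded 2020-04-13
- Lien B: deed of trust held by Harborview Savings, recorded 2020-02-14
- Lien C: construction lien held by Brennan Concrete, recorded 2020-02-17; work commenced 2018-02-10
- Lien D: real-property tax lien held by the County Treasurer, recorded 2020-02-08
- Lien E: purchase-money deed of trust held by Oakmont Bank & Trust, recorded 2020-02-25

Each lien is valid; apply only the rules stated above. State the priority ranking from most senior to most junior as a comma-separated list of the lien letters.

Effective dates after the stated exceptions: C's effective date is 2018-02-10, when work began; E missed the 20-day window (125 days after the deed), so its recording date stands.
A, as an HOA assessment lien, has superpriority and ranks first.
Among the remaining liens, by effective date: C (2018-02-10), D (2020-02-08), B (2020-02-14), E (2020-02-25).

A, C, D, B, E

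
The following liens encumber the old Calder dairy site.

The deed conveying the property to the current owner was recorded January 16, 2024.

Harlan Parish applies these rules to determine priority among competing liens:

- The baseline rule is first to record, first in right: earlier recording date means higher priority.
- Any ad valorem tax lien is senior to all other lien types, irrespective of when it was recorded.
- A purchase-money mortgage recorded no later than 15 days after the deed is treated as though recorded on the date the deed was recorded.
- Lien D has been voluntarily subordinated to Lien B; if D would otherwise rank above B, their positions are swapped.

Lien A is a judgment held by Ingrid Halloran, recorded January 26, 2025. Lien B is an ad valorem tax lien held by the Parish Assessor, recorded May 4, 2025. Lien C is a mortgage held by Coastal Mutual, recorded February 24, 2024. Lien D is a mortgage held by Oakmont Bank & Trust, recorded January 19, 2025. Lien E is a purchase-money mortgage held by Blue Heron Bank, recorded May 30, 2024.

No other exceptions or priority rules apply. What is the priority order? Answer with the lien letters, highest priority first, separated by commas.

B, C, E, D, A

Effective dates: E was recorded 135 days after the deed, outside the 15-day window, so it keeps its recording date.
As an ad valorem tax lien, B is senior to every other lien.
The other liens, earliest effective date first: C (February 24, 2024), E (May 30, 2024), D (January 19, 2025), A (January 26, 2025).
Since D is not senior to B, the subordination leaves the order unchanged.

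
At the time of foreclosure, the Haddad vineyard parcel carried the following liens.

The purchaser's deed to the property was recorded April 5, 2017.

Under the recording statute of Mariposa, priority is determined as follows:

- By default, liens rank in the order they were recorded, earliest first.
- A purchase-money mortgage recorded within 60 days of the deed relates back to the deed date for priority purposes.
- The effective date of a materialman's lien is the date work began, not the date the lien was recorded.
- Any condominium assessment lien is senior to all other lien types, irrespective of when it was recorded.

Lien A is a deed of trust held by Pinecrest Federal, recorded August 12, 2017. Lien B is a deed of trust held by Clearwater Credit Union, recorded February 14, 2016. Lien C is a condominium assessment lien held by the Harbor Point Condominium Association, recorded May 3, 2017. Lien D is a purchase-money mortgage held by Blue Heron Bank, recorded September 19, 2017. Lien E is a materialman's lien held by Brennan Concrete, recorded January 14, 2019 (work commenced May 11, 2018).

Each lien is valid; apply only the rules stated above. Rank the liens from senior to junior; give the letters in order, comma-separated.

C, B, A, D, E

Effective dates: D was recorded 167 days after the deed — beyond 60 days — so no relation-back applies; E relates back to May 11, 2018 (work commenced).
As a condominium assessment lien, C is senior to every other lien.
Among the remaining liens, by effective date: B (February 14, 2016), A (August 12, 2017), D (September 19, 2017), E (May 11, 2018).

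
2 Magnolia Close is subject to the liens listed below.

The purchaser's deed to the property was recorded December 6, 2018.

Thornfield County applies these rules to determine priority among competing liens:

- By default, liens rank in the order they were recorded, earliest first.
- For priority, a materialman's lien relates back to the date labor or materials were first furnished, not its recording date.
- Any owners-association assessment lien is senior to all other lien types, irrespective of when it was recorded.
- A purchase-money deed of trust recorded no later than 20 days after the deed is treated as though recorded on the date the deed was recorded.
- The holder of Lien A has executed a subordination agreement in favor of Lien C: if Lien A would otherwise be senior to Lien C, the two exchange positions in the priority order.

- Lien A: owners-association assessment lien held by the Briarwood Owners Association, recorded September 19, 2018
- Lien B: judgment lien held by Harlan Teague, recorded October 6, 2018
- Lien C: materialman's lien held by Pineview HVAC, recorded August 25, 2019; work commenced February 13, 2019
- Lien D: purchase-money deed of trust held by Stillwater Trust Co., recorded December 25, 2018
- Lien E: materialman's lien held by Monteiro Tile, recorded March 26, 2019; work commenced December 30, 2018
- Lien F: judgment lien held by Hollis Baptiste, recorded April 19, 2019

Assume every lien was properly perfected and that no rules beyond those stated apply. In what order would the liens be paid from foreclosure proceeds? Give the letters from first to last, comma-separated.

Effective dates: C's effective date is February 13, 2019, when work began; D's effective date is the deed date, December 6, 2018; E relates back to December 30, 2018 (work commenced).
As an owners-association assessment lien, A is senior to every other lien.
Among the remaining liens, by effective date: B (October 6, 2018), D (December 6, 2018), E (December 30, 2018), C (February 13, 2019), F (April 19, 2019).
A is senior to C before the subordination, so the two trade places.

C, B, D, E, A, F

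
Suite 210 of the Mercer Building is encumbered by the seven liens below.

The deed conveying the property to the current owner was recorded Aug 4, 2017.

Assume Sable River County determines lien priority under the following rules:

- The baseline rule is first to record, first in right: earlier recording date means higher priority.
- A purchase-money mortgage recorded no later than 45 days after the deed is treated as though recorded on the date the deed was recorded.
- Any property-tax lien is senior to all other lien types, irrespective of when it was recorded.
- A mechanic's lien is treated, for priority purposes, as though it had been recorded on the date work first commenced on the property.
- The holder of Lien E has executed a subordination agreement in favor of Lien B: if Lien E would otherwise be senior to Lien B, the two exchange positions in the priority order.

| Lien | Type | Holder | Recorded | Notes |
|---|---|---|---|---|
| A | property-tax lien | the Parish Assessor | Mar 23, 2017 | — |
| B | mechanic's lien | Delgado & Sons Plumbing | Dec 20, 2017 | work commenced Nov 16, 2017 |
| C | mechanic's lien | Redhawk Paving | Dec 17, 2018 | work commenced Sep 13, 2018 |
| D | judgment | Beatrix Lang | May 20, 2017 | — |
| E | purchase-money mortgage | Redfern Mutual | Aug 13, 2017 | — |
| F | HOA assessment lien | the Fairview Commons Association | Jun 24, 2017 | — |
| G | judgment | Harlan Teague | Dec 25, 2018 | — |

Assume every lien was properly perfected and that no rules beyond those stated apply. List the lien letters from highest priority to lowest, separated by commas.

A, D, F, B, E, C, G

Adjusting effective dates: B's effective date is Nov 16, 2017, when work began; C relates back to Sep 13, 2018 (work commenced); E was recorded within the 45-day window, so its effective date is the deed date Aug 4, 2017.
A is a property-tax lien, so it outranks all other liens regardless of date.
The other liens, earliest effective date first: D (May 20, 2017), F (Jun 24, 2017), E (Aug 4, 2017), B (Nov 16, 2017), C (Sep 13, 2018), G (Dec 25, 2018).
Because E would otherwise rank above B, the subordination swaps them.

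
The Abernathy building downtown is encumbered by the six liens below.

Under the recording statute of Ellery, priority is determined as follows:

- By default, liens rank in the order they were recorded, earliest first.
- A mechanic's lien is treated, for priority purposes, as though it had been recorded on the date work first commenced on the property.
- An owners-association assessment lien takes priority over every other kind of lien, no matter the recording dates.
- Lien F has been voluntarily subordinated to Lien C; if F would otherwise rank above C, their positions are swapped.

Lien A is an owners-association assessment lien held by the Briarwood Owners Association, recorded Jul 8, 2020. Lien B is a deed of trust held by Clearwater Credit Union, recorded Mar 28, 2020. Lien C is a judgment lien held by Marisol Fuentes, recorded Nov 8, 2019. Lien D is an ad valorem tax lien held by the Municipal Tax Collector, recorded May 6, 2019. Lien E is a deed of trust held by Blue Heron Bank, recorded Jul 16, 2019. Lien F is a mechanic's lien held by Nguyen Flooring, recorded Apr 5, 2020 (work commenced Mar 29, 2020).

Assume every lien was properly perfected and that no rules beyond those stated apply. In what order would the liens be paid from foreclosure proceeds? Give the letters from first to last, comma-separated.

A, D, E, C, B, F

Effective dates: F is treated as recorded Mar 29, 2020, the work-commencement date.
As an owners-association assessment lien, A is senior to every other lien.
Ordering the rest by effective date: D (May 6, 2019), E (Jul 16, 2019), C (Nov 8, 2019), B (Mar 28, 2020), F (Mar 29, 2020).
F is already junior to C, so the subordination agreement changes nothing.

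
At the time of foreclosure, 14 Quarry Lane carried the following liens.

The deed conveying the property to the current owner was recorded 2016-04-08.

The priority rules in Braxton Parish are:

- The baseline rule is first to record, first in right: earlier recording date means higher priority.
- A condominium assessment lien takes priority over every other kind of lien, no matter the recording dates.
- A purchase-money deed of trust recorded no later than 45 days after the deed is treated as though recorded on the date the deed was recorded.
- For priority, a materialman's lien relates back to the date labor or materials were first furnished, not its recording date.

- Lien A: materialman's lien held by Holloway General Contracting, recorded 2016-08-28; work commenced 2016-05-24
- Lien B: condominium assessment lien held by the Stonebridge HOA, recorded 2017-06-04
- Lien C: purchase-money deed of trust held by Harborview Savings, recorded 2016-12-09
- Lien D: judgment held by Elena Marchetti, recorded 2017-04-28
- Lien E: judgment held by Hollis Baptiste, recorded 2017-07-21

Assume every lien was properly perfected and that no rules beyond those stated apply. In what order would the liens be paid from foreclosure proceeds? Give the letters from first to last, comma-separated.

B, A, C, D, E

First, effective dates: A relates back to 2016-05-24 (work commenced); C missed the 45-day window (245 days after the deed), so its recording date stands.
As a condominium assessment lien, B is senior to every other lien.
Among the remaining liens, by effective date: A (2016-05-24), C (2016-12-09), D (2017-04-28), E (2017-07-21).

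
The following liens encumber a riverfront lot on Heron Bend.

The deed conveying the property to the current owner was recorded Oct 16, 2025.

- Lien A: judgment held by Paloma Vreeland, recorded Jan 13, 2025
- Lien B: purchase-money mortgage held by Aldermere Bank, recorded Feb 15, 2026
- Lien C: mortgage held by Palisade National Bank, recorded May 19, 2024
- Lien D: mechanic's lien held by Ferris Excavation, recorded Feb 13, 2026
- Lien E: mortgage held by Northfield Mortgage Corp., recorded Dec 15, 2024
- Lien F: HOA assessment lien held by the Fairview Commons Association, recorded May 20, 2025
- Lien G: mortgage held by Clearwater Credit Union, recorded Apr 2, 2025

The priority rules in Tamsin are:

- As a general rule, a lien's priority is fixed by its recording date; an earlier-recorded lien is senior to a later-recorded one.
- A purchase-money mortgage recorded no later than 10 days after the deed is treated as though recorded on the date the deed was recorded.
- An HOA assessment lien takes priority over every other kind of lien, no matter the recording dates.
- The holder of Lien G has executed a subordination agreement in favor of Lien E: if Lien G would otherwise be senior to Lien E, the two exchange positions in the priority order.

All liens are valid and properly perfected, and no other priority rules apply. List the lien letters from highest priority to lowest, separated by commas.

F, C, E, A, G, D, B

Effective dates: B missed the 10-day window (122 days after the deed), so its recording date stands.
F, as an HOA assessment lien, has superpriority and ranks first.
The other liens, earliest effective date first: C (May 19, 2024), E (Dec 15, 2024), A (Jan 13, 2025), G (Apr 2, 2025), D (Feb 13, 2026), B (Feb 15, 2026).
Since G is not senior to E, the subordination leaves the order unchanged.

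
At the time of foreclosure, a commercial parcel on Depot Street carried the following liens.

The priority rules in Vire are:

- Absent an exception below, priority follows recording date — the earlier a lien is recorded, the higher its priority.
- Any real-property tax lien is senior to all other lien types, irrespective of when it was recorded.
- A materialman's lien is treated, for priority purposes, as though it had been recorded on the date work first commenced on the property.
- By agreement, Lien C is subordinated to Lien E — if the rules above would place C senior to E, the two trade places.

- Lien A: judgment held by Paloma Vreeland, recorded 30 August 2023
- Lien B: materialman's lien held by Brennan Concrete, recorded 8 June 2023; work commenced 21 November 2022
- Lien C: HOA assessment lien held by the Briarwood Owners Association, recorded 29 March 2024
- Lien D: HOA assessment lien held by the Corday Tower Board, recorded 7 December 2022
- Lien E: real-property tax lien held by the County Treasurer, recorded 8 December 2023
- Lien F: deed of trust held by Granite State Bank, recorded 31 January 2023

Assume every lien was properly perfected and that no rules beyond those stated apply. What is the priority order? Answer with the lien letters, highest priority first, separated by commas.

First, effective dates: B relates back to 21 November 2022 (work commenced).
E is a real-property tax lien, so it outranks all other liens regardless of date.
Remaining liens by effective date: B (21 November 2022), D (7 December 2022), F (31 January 2023), A (30 August 2023), C (29 March 2024).
Since C is not senior to E, the subordination leaves the order unchanged.

E, B, D, F, A, C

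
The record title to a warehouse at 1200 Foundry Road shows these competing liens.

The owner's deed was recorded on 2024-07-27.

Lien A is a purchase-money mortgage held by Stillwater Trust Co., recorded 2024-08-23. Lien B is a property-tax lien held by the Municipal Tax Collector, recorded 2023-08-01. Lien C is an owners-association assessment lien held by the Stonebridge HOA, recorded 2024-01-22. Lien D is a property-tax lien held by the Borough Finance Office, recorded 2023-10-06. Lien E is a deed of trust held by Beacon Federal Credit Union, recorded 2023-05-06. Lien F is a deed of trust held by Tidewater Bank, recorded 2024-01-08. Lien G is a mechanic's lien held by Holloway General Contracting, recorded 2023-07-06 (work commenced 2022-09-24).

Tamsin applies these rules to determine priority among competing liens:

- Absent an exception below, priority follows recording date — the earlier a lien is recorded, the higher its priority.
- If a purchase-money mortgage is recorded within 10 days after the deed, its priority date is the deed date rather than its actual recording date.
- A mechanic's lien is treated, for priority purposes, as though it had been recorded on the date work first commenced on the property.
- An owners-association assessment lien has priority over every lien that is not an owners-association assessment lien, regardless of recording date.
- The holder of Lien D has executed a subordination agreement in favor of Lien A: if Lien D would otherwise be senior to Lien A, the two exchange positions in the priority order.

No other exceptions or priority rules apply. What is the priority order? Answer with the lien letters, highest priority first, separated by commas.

C, G, E, B, A, F, D

Adjusting effective dates: A missed the 10-day window (27 days after the deed), so its recording date stands; G relates back to 2022-09-24 (work commenced).
C, as an owners-association assessment lien, has superpriority and ranks first.
Remaining liens by effective date: G (2022-09-24), E (2023-05-06), B (2023-08-01), D (2023-10-06), F (2024-01-08), A (2024-08-23).
D would otherwise be senior to A, so under the subordination agreement D and A exchange positions.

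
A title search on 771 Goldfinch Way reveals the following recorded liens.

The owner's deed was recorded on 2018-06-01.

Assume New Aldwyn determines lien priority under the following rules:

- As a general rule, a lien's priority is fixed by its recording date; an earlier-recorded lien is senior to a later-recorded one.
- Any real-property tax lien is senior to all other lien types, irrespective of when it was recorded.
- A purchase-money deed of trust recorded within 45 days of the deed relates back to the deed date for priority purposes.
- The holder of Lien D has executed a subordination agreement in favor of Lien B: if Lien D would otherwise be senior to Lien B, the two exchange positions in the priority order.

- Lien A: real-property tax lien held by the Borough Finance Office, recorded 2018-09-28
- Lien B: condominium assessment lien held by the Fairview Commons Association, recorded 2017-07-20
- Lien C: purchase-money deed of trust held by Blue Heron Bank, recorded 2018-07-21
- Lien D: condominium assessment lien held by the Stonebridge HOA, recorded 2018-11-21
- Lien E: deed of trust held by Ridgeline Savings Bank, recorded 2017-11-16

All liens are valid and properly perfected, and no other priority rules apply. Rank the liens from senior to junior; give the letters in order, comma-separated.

Adjusting effective dates: C was recorded 50 days after the deed, outside the 45-day window, so it keeps its recording date.
A is a real-property tax lien, so it outranks all other liens regardless of date.
Ordering the rest by effective date: B (2017-07-20), E (2017-11-16), C (2018-07-21), D (2018-11-21).
D already ranks below B; the subordination has no effect.

A, B, E, C, D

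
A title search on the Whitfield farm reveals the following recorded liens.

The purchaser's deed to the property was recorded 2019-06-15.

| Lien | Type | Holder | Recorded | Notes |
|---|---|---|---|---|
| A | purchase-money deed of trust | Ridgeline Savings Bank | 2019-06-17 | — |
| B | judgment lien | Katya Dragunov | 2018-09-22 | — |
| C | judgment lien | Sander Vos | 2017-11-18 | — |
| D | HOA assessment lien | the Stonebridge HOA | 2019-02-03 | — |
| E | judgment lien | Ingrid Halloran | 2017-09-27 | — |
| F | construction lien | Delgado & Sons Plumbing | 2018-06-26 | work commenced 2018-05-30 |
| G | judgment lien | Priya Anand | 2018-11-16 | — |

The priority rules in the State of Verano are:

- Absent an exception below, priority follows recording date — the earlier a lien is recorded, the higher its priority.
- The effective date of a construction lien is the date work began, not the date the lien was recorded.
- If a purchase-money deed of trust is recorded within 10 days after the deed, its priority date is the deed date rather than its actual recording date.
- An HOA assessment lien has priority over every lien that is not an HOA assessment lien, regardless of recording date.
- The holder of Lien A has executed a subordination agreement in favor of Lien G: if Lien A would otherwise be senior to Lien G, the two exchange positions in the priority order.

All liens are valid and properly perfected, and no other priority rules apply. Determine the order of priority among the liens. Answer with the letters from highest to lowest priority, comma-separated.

Effective dates after the stated exceptions: A's effective date is the deed date, 2019-06-15; F's effective date is 2018-05-30, when work began.
D is an HOA assessment lien and takes priority over every other lien.
Ordering the rest by effective date: E (2017-09-27), C (2017-11-18), F (2018-05-30), B (2018-09-22), G (2018-11-16), A (2019-06-15).
Since A is not senior to G, the subordination leaves the order unchanged.

D, E, C, F, B, G, A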